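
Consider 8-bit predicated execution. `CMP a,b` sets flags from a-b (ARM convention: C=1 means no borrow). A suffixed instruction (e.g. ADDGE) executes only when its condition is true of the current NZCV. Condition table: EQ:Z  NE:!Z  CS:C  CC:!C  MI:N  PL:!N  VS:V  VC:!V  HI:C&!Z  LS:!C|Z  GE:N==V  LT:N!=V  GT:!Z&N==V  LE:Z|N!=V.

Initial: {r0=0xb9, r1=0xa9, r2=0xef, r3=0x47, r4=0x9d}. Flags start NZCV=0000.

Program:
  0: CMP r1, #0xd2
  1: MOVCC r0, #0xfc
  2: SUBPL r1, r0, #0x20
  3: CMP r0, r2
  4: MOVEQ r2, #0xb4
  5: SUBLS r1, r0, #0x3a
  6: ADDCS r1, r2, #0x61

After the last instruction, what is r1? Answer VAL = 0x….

VAL = 0x50

0: ✓ CMP  NZCV=1000
1: ✓ MOVCC  r0←0xfc
2: · SUBPL
3: ✓ CMP  NZCV=0010
4: · MOVEQ
5: · SUBLS
6: ✓ ADDCS  r1←0x50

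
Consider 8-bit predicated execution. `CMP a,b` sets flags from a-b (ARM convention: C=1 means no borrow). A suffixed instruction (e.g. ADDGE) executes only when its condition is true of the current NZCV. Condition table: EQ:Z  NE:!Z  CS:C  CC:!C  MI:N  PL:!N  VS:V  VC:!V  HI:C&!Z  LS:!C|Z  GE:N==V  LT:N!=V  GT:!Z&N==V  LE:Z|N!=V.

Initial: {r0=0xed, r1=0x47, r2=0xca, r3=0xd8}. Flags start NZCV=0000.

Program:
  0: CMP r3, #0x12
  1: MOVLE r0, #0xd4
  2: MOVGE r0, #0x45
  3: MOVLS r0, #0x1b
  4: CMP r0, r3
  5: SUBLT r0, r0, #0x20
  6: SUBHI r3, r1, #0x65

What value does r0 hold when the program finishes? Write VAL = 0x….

VAL = 0xb4

[0] flags=1010 → (cmp)
[1] flags=1010 LE?T → r0=0xd4
[2] flags=1010 GE?F → skip
[3] flags=1010 LS?F → skip
[4] flags=1000 → (cmp)
[5] flags=1000 LT?T → r0=0xb4
[6] flags=1000 HI?F → skip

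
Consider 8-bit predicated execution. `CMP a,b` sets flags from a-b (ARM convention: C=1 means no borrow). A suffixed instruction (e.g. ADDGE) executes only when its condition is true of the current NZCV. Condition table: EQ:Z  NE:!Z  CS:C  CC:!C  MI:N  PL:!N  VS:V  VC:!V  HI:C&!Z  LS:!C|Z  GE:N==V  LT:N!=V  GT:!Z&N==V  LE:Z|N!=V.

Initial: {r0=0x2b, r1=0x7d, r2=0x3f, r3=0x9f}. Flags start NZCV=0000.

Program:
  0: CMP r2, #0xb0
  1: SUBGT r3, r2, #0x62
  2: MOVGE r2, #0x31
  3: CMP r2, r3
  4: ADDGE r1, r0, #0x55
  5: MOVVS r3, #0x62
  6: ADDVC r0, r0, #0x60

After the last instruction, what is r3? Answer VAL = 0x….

VAL = 0xdd

[0] flags=1001 → (cmp)
[1] flags=1001 GT?T → r3=0xdd
[2] flags=1001 GE?T → r2=0x31
[3] flags=0000 → (cmp)
[4] flags=0000 GE?T → r1=0x80
[5] flags=0000 VS?F → skip
[6] flags=0000 VC?T → r0=0x8b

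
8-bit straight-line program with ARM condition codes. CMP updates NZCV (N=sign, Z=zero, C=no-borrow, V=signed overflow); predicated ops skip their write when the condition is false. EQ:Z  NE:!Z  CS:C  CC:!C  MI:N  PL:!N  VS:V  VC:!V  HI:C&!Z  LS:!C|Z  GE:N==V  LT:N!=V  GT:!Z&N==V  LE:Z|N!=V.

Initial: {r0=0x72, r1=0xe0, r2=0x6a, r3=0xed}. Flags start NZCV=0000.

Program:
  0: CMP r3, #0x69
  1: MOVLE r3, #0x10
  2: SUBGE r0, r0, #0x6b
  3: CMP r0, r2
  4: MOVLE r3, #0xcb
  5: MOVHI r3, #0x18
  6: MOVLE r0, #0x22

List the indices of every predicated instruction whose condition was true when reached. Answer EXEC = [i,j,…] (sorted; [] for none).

[0] flags=1010 → (cmp)
[1] flags=1010 LE?T → r3=0x10
[2] flags=1010 GE?F → skip
[3] flags=0010 → (cmp)
[4] flags=0010 LE?F → skip
[5] flags=0010 HI?T → r3=0x18
[6] flags=0010 LE?F → skip

EXEC = [1,5]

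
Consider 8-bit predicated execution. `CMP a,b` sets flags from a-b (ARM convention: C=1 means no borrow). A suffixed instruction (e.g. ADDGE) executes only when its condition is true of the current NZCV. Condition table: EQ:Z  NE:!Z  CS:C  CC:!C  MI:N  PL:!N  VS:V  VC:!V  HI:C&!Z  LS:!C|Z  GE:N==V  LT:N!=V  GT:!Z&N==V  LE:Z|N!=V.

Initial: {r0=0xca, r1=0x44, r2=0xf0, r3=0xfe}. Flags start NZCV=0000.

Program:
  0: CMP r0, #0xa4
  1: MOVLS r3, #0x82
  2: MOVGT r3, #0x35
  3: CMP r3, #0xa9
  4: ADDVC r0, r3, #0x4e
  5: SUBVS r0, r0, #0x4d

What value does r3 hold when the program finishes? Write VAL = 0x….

[0] flags=0010 → (cmp)
[1] flags=0010 LS?F → skip
[2] flags=0010 GT?T → r3=0x35
[3] flags=1001 → (cmp)
[4] flags=1001 VC?F → skip
[5] flags=1001 VS?T → r0=0x7d

VAL = 0x35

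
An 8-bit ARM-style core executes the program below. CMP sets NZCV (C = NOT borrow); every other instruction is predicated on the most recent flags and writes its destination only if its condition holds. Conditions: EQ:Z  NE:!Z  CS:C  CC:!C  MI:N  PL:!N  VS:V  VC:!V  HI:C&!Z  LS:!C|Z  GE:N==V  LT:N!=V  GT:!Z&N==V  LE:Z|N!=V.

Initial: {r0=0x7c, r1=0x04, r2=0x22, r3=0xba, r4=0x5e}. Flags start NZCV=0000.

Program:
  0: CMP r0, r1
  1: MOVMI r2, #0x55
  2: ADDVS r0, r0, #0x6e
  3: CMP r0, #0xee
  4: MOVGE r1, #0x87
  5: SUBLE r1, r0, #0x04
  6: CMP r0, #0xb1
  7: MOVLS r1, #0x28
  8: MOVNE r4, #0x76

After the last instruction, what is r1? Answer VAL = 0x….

VAL = 0x28

[0] flags=0010 → (cmp)
[1] flags=0010 MI?F → skip
[2] flags=0010 VS?F → skip
[3] flags=1001 → (cmp)
[4] flags=1001 GE?T → r1=0x87
[5] flags=1001 LE?F → skip
[6] flags=1001 → (cmp)
[7] flags=1001 LS?T → r1=0x28
[8] flags=1001 NE?T → r4=0x76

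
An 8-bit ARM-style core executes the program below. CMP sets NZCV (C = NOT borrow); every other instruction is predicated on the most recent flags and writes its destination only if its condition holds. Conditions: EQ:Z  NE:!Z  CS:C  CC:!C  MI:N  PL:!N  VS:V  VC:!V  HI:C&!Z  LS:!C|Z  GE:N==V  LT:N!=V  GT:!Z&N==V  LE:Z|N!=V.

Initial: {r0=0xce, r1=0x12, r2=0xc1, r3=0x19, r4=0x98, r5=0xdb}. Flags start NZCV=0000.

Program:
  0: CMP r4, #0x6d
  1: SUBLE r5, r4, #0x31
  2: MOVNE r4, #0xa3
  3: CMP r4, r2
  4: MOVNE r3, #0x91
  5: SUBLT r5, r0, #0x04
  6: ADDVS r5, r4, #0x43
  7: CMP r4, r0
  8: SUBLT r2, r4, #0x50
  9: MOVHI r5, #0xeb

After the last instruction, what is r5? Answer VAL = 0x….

[0] flags=0011 → (cmp)
[1] flags=0011 LE?T → r5=0x67
[2] flags=0011 NE?T → r4=0xa3
[3] flags=1000 → (cmp)
[4] flags=1000 NE?T → r3=0x91
[5] flags=1000 LT?T → r5=0xca
[6] flags=1000 VS?F → skip
[7] flags=1000 → (cmp)
[8] flags=1000 LT?T → r2=0x53
[9] flags=1000 HI?F → skip

VAL = 0xca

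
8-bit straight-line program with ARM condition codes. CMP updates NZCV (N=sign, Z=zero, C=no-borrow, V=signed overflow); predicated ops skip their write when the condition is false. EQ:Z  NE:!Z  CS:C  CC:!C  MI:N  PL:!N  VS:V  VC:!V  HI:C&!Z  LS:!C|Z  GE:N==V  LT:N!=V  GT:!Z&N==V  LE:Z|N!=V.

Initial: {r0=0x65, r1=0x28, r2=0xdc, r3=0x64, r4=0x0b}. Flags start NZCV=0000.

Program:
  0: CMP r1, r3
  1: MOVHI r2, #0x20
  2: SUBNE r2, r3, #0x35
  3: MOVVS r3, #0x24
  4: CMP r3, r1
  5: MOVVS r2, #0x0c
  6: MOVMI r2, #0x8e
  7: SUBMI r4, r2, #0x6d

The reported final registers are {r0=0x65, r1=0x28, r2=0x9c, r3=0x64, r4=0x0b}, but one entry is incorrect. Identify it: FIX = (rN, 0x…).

[0] flags=1000 → (cmp)
[1] flags=1000 HI?F → skip
[2] flags=1000 NE?T → r2=0x2f
[3] flags=1000 VS?F → skip
[4] flags=0010 → (cmp)
[5] flags=0010 VS?F → skip
[6] flags=0010 MI?F → skip
[7] flags=0010 MI?F → skip

FIX = (r2, 0x2f)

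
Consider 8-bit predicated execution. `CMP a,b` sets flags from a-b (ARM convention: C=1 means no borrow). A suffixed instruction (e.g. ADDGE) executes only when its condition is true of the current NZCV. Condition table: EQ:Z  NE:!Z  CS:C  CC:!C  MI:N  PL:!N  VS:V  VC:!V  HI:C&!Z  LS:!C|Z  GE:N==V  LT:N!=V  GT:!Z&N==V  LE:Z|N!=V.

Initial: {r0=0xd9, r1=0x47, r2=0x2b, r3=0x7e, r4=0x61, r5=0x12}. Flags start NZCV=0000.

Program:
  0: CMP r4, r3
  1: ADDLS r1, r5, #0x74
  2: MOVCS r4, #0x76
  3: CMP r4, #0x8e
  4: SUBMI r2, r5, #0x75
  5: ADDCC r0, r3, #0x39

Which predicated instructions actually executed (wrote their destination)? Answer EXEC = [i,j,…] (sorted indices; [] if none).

EXEC = [1,4,5]

0: ✓ CMP  NZCV=1000
1: ✓ ADDLS  r1←0x86
2: · MOVCS
3: ✓ CMP  NZCV=1001
4: ✓ SUBMI  r2←0x9d
5: ✓ ADDCC  r0←0xb7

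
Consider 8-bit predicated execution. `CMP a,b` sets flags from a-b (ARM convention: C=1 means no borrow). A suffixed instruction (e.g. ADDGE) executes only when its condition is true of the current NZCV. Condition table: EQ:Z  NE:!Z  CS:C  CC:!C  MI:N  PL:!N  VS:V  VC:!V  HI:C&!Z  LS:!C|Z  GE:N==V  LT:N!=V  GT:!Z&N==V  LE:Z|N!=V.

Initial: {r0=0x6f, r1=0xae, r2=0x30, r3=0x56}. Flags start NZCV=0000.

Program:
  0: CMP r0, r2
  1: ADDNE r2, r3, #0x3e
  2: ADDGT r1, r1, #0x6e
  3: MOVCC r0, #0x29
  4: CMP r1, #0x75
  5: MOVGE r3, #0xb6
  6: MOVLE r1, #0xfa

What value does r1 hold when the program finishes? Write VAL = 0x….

VAL = 0xfa

[0] flags=0010 → (cmp)
[1] flags=0010 NE?T → r2=0x94
[2] flags=0010 GT?T → r1=0x1c
[3] flags=0010 CC?F → skip
[4] flags=1000 → (cmp)
[5] flags=1000 GE?F → skip
[6] flags=1000 LE?T → r1=0xfa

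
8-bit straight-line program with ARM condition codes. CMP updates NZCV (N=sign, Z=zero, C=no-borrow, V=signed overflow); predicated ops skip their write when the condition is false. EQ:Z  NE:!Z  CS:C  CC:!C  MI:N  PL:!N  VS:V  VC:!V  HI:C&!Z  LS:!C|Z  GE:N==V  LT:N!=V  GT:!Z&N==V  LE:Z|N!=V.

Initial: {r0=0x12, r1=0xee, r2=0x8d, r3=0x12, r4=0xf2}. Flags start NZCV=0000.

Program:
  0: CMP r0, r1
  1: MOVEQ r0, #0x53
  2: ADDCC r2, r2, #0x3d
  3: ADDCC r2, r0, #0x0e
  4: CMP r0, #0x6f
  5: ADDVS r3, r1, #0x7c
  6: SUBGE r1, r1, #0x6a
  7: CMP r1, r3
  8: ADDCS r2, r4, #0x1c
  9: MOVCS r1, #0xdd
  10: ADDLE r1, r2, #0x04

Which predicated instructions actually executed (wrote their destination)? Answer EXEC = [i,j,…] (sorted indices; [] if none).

0: ✓ CMP  NZCV=0000
1: · MOVEQ
2: ✓ ADDCC  r2←0xca
3: ✓ ADDCC  r2←0x20
4: ✓ CMP  NZCV=1000
5: · ADDVS
6: · SUBGE
7: ✓ CMP  NZCV=1010
8: ✓ ADDCS  r2←0x0e
9: ✓ MOVCS  r1←0xdd
10: ✓ ADDLE  r1←0x12

EXEC = [2,3,8,9,10]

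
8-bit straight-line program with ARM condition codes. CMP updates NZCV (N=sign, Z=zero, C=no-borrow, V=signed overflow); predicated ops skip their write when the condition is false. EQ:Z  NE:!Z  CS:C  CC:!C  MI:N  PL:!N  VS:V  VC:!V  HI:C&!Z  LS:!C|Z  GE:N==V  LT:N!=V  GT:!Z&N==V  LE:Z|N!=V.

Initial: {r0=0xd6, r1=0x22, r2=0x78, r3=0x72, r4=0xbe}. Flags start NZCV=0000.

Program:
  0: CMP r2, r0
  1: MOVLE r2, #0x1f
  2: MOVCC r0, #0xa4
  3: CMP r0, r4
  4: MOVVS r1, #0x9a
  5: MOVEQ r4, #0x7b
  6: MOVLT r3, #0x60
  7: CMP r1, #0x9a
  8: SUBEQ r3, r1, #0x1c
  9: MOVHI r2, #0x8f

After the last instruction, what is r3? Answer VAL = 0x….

[0] flags=1001 → (cmp)
[1] flags=1001 LE?F → skip
[2] flags=1001 CC?T → r0=0xa4
[3] flags=1000 → (cmp)
[4] flags=1000 VS?F → skip
[5] flags=1000 EQ?F → skip
[6] flags=1000 LT?T → r3=0x60
[7] flags=1001 → (cmp)
[8] flags=1001 EQ?F → skip
[9] flags=1001 HI?F → skip

VAL = 0x60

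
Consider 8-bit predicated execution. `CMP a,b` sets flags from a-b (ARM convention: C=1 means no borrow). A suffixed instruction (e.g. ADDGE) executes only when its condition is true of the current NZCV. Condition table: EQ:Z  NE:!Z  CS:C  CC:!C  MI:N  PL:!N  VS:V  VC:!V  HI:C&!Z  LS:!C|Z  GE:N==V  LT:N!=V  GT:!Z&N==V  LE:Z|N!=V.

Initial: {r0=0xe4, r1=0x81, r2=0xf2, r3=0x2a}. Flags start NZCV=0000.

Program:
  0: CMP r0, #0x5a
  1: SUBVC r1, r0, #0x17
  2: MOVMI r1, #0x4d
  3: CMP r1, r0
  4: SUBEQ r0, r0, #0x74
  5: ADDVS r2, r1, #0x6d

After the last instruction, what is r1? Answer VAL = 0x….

0: ✓ CMP  NZCV=1010
1: ✓ SUBVC  r1←0xcd
2: ✓ MOVMI  r1←0x4d
3: ✓ CMP  NZCV=0000
4: · SUBEQ
5: · ADDVS

VAL = 0x4d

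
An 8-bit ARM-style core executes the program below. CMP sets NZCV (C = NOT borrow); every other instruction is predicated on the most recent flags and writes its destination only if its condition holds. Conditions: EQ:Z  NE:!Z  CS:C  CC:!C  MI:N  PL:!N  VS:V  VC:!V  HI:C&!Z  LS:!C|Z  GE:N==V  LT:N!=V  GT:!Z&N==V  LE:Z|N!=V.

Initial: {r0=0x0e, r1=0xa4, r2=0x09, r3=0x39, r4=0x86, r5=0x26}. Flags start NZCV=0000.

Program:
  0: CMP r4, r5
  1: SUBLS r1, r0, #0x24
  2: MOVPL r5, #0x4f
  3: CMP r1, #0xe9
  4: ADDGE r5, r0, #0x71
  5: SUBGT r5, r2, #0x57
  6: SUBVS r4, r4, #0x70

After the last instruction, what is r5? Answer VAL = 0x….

VAL = 0x4f

[0] flags=0011 → (cmp)
[1] flags=0011 LS?F → skip
[2] flags=0011 PL?T → r5=0x4f
[3] flags=1000 → (cmp)
[4] flags=1000 GE?F → skip
[5] flags=1000 GT?F → skip
[6] flags=1000 VS?F → skip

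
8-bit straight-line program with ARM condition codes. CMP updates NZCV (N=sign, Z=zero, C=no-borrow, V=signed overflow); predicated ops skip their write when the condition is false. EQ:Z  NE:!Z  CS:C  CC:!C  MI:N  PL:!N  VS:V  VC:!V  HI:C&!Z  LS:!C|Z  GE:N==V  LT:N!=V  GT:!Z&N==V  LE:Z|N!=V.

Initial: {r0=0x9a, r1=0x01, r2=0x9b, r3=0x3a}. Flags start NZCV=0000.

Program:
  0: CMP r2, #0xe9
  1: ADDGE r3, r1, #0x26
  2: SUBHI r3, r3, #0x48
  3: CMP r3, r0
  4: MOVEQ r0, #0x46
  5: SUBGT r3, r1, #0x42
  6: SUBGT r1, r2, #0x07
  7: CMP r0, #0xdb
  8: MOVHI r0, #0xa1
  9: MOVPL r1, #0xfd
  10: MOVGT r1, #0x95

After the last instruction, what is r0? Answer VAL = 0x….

[0] flags=1000 → (cmp)
[1] flags=1000 GE?F → skip
[2] flags=1000 HI?F → skip
[3] flags=1001 → (cmp)
[4] flags=1001 EQ?F → skip
[5] flags=1001 GT?T → r3=0xbf
[6] flags=1001 GT?T → r1=0x94
[7] flags=1000 → (cmp)
[8] flags=1000 HI?F → skip
[9] flags=1000 PL?F → skip
[10] flags=1000 GT?F → skip

VAL = 0x9a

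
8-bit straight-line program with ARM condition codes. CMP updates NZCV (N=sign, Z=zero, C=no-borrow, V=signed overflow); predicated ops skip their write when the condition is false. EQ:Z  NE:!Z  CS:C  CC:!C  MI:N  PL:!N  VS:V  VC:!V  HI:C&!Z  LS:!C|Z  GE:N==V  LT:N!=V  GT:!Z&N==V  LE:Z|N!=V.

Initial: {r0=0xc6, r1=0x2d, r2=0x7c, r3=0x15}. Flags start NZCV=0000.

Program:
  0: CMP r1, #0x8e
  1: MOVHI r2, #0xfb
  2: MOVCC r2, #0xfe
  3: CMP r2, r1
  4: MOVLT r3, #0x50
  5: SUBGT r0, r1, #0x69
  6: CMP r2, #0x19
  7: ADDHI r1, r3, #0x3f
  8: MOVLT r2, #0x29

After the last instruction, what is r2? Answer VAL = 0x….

0: ✓ CMP  NZCV=1001
1: · MOVHI
2: ✓ MOVCC  r2←0xfe
3: ✓ CMP  NZCV=1010
4: ✓ MOVLT  r3←0x50
5: · SUBGT
6: ✓ CMP  NZCV=1010
7: ✓ ADDHI  r1←0x8f
8: ✓ MOVLT  r2←0x29

VAL = 0x29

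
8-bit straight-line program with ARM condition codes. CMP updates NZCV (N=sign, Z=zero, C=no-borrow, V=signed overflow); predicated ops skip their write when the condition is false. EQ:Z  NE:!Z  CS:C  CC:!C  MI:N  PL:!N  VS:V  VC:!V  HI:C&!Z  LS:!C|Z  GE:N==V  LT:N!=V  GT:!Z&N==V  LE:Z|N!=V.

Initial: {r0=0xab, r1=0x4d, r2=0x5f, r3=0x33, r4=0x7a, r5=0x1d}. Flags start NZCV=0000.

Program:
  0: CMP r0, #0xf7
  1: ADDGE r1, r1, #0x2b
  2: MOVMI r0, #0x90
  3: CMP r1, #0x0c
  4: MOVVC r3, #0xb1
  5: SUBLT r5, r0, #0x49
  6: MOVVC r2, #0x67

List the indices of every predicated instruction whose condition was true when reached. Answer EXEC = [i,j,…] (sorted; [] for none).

[0] flags=1000 → (cmp)
[1] flags=1000 GE?F → skip
[2] flags=1000 MI?T → r0=0x90
[3] flags=0010 → (cmp)
[4] flags=0010 VC?T → r3=0xb1
[5] flags=0010 LT?F → skip
[6] flags=0010 VC?T → r2=0x67

EXEC = [2,4,6]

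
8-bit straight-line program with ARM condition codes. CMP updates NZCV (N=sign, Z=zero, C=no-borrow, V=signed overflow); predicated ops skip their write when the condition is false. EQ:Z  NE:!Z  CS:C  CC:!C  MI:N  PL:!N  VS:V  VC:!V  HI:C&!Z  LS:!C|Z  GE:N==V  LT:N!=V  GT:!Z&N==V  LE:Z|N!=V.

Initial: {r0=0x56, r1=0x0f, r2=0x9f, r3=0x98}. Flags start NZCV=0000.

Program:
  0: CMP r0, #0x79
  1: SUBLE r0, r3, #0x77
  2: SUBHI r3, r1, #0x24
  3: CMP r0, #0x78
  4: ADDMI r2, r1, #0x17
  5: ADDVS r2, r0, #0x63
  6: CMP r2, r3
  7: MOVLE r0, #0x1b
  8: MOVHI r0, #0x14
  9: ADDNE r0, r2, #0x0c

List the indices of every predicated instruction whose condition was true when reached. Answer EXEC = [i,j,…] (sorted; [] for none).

EXEC = [1,4,9]

0: ✓ CMP  NZCV=1000
1: ✓ SUBLE  r0←0x21
2: · SUBHI
3: ✓ CMP  NZCV=1000
4: ✓ ADDMI  r2←0x26
5: · ADDVS
6: ✓ CMP  NZCV=1001
7: · MOVLE
8: · MOVHI
9: ✓ ADDNE  r0←0x32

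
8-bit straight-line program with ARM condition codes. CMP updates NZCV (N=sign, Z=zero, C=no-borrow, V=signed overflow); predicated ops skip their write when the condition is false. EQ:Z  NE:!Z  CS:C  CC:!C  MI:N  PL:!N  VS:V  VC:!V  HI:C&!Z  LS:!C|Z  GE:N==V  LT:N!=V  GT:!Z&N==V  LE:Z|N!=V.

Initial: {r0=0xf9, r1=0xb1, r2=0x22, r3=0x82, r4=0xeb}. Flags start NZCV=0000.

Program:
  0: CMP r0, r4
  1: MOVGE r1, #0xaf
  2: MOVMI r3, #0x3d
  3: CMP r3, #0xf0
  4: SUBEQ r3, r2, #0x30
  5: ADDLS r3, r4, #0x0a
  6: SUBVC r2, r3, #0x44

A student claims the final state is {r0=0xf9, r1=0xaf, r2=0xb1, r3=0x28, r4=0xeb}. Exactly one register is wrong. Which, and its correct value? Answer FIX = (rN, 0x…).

0: ✓ CMP  NZCV=0010
1: ✓ MOVGE  r1←0xaf
2: · MOVMI
3: ✓ CMP  NZCV=1000
4: · SUBEQ
5: ✓ ADDLS  r3←0xf5
6: ✓ SUBVC  r2←0xb1

FIX = (r3, 0xf5)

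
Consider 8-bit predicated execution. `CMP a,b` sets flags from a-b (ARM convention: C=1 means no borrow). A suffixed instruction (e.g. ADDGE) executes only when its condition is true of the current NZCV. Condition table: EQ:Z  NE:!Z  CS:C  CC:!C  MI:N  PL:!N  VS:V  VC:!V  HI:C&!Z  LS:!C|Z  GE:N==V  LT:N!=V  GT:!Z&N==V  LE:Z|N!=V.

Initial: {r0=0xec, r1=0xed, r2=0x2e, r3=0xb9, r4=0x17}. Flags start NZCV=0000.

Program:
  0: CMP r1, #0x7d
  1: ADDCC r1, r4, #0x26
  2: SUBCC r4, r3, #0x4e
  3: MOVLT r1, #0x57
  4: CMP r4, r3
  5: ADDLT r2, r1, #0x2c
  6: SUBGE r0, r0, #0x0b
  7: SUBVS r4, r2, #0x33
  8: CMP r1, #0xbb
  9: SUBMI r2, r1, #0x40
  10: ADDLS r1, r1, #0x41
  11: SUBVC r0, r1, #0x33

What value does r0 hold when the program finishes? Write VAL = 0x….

VAL = 0xe1

0: ✓ CMP  NZCV=0011
1: · ADDCC
2: · SUBCC
3: ✓ MOVLT  r1←0x57
4: ✓ CMP  NZCV=0000
5: · ADDLT
6: ✓ SUBGE  r0←0xe1
7: · SUBVS
8: ✓ CMP  NZCV=1001
9: ✓ SUBMI  r2←0x17
10: ✓ ADDLS  r1←0x98
11: · SUBVC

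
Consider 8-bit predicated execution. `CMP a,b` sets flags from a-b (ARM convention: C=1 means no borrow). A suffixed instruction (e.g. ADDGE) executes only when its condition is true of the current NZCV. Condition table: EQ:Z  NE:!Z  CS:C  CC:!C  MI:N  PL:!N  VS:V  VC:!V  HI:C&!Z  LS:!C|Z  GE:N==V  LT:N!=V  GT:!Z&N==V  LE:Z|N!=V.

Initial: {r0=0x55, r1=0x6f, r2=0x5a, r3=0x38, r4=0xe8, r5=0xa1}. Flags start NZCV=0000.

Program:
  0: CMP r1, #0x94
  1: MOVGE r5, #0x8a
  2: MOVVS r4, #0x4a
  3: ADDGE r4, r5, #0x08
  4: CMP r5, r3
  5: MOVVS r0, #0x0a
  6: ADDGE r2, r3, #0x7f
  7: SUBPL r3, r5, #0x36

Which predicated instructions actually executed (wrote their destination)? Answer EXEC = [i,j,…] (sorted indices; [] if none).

0: ✓ CMP  NZCV=1001
1: ✓ MOVGE  r5←0x8a
2: ✓ MOVVS  r4←0x4a
3: ✓ ADDGE  r4←0x92
4: ✓ CMP  NZCV=0011
5: ✓ MOVVS  r0←0x0a
6: · ADDGE
7: ✓ SUBPL  r3←0x54

EXEC = [1,2,3,5,7]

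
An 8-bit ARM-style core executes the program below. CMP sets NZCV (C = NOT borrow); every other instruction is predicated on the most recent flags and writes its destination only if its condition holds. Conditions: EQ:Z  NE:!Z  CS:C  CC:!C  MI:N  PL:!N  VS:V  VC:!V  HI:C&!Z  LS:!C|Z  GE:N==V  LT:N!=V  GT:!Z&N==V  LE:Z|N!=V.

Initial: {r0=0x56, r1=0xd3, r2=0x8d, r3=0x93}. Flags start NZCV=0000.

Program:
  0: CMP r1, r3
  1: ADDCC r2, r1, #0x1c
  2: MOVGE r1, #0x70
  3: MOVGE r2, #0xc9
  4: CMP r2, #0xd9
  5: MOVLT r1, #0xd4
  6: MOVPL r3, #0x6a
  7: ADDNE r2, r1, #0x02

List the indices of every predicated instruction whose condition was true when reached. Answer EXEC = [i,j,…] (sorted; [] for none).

[0] flags=0010 → (cmp)
[1] flags=0010 CC?F → skip
[2] flags=0010 GE?T → r1=0x70
[3] flags=0010 GE?T → r2=0xc9
[4] flags=1000 → (cmp)
[5] flags=1000 LT?T → r1=0xd4
[6] flags=1000 PL?F → skip
[7] flags=1000 NE?T → r2=0xd6

EXEC = [2,3,5,7]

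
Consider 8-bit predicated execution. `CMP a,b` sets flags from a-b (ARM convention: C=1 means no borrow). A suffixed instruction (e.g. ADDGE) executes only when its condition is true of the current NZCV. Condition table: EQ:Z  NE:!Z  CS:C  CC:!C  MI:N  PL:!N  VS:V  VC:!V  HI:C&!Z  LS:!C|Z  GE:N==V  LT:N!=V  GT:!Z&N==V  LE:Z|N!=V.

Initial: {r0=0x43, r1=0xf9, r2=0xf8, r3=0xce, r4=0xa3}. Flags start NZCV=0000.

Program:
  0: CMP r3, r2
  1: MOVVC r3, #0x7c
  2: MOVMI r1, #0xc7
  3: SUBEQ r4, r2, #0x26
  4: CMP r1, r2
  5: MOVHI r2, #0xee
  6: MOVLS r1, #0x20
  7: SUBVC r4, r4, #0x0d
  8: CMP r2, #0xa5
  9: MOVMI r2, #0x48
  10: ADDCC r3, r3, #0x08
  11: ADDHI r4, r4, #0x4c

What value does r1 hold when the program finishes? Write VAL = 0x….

0: ✓ CMP  NZCV=1000
1: ✓ MOVVC  r3←0x7c
2: ✓ MOVMI  r1←0xc7
3: · SUBEQ
4: ✓ CMP  NZCV=1000
5: · MOVHI
6: ✓ MOVLS  r1←0x20
7: ✓ SUBVC  r4←0x96
8: ✓ CMP  NZCV=0010
9: · MOVMI
10: · ADDCC
11: ✓ ADDHI  r4←0xe2

VAL = 0x20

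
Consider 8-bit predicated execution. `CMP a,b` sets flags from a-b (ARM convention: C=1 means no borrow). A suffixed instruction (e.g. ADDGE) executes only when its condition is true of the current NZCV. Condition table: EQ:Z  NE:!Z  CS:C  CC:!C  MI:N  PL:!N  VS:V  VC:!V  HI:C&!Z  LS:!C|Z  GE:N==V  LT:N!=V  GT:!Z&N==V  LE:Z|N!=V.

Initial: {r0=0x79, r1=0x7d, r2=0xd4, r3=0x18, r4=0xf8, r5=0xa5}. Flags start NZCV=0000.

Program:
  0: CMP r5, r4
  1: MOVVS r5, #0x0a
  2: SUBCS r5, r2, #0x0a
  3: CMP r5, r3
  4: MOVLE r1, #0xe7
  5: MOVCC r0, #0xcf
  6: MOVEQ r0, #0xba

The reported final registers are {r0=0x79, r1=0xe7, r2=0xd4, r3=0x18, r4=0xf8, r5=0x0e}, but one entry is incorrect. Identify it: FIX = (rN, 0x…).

[0] flags=1000 → (cmp)
[1] flags=1000 VS?F → skip
[2] flags=1000 CS?F → skip
[3] flags=1010 → (cmp)
[4] flags=1010 LE?T → r1=0xe7
[5] flags=1010 CC?F → skip
[6] flags=1010 EQ?F → skip

FIX = (r5, 0xa5)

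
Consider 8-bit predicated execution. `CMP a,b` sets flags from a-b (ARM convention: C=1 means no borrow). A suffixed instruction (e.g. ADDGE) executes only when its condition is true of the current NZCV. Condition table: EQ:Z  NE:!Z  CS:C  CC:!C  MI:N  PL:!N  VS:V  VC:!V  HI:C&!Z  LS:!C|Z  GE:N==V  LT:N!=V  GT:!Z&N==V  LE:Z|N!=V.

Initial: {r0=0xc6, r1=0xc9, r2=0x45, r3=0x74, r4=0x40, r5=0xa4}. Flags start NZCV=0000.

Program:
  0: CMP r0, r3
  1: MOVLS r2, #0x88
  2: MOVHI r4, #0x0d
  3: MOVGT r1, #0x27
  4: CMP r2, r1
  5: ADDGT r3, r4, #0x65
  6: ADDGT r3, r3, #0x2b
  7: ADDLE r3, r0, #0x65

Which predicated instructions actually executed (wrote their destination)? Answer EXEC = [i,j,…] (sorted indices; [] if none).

EXEC = [2,5,6]

[0] flags=0011 → (cmp)
[1] flags=0011 LS?F → skip
[2] flags=0011 HI?T → r4=0x0d
[3] flags=0011 GT?F → skip
[4] flags=0000 → (cmp)
[5] flags=0000 GT?T → r3=0x72
[6] flags=0000 GT?T → r3=0x9d
[7] flags=0000 LE?F → skip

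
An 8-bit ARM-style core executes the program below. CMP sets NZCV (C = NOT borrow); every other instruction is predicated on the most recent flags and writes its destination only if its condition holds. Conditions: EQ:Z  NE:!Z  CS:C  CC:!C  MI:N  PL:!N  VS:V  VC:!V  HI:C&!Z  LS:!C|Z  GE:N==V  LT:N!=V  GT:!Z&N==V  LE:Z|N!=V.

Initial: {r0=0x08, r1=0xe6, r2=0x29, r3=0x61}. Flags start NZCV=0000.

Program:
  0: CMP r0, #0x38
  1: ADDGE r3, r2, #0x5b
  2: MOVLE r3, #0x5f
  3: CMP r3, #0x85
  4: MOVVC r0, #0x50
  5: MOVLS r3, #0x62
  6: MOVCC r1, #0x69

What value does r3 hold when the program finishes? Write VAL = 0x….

VAL = 0x62

[0] flags=1000 → (cmp)
[1] flags=1000 GE?F → skip
[2] flags=1000 LE?T → r3=0x5f
[3] flags=1001 → (cmp)
[4] flags=1001 VC?F → skip
[5] flags=1001 LS?T → r3=0x62
[6] flags=1001 CC?T → r1=0x69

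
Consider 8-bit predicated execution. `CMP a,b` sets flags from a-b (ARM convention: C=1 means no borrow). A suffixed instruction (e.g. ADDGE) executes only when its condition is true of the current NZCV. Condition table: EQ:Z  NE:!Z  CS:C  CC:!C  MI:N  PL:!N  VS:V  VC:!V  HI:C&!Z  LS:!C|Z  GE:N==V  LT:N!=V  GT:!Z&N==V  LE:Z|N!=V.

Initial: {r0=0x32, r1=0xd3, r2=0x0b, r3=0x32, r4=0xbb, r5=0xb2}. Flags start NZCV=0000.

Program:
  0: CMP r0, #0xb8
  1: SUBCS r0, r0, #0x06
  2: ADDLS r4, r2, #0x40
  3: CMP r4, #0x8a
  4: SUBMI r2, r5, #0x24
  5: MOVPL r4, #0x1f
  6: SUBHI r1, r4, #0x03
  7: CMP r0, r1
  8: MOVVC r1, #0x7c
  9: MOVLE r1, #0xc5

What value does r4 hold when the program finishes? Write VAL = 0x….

VAL = 0x4b

0: ✓ CMP  NZCV=0000
1: · SUBCS
2: ✓ ADDLS  r4←0x4b
3: ✓ CMP  NZCV=1001
4: ✓ SUBMI  r2←0x8e
5: · MOVPL
6: · SUBHI
7: ✓ CMP  NZCV=0000
8: ✓ MOVVC  r1←0x7c
9: · MOVLE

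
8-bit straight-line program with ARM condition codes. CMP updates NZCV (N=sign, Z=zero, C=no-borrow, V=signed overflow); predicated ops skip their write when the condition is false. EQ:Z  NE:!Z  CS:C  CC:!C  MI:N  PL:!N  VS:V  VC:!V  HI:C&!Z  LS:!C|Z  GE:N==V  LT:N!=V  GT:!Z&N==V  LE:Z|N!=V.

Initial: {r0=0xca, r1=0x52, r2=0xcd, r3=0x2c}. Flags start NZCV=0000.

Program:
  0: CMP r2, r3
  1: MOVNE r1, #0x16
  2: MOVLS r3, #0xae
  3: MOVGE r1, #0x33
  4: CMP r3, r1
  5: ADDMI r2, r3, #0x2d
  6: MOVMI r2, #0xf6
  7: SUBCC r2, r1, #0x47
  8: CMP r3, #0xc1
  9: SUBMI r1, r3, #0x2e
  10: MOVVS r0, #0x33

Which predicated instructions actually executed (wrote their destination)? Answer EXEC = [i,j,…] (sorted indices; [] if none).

EXEC = [1]

0: ✓ CMP  NZCV=1010
1: ✓ MOVNE  r1←0x16
2: · MOVLS
3: · MOVGE
4: ✓ CMP  NZCV=0010
5: · ADDMI
6: · MOVMI
7: · SUBCC
8: ✓ CMP  NZCV=0000
9: · SUBMI
10: · MOVVS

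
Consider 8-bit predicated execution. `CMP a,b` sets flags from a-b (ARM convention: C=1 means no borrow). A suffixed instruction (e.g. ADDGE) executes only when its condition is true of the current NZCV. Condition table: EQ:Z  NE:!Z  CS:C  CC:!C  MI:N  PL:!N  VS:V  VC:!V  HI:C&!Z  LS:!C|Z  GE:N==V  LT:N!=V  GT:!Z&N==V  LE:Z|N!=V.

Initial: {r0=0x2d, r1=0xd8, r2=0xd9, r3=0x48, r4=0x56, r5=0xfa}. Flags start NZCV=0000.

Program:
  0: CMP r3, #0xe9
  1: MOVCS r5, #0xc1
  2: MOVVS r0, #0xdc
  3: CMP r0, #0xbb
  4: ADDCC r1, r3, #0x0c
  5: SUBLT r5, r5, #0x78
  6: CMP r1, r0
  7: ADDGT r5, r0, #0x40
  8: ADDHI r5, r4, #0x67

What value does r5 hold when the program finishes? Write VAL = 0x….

[0] flags=0000 → (cmp)
[1] flags=0000 CS?F → skip
[2] flags=0000 VS?F → skip
[3] flags=0000 → (cmp)
[4] flags=0000 CC?T → r1=0x54
[5] flags=0000 LT?F → skip
[6] flags=0010 → (cmp)
[7] flags=0010 GT?T → r5=0x6d
[8] flags=0010 HI?T → r5=0xbd

VAL = 0xbd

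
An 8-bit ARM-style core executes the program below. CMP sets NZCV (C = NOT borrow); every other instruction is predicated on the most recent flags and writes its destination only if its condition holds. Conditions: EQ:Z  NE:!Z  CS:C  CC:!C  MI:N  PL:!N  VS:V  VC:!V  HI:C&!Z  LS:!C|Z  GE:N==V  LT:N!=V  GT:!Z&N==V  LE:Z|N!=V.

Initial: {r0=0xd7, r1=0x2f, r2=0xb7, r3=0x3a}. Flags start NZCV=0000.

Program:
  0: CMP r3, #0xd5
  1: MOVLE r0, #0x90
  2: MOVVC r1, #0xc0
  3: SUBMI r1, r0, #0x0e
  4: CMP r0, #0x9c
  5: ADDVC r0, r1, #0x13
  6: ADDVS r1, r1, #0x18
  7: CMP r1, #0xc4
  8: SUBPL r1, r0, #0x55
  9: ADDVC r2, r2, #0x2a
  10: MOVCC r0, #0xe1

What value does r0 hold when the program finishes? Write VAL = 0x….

0: ✓ CMP  NZCV=0000
1: · MOVLE
2: ✓ MOVVC  r1←0xc0
3: · SUBMI
4: ✓ CMP  NZCV=0010
5: ✓ ADDVC  r0←0xd3
6: · ADDVS
7: ✓ CMP  NZCV=1000
8: · SUBPL
9: ✓ ADDVC  r2←0xe1
10: ✓ MOVCC  r0←0xe1

VAL = 0xe1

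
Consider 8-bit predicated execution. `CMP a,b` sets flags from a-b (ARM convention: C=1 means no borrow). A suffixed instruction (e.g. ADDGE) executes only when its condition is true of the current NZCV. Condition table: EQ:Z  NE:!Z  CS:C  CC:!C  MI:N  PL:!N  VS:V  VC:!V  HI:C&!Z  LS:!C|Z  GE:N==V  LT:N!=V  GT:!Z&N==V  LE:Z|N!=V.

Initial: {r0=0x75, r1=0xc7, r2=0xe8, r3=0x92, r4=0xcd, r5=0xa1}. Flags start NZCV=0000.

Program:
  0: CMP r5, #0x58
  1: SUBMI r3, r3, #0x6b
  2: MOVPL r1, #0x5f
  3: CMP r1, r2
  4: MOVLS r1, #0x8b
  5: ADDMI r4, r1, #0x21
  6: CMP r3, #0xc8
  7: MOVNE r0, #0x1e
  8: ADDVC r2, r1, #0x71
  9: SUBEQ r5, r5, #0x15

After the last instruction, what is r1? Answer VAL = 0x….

VAL = 0x8b

0: ✓ CMP  NZCV=0011
1: · SUBMI
2: ✓ MOVPL  r1←0x5f
3: ✓ CMP  NZCV=0000
4: ✓ MOVLS  r1←0x8b
5: · ADDMI
6: ✓ CMP  NZCV=1000
7: ✓ MOVNE  r0←0x1e
8: ✓ ADDVC  r2←0xfc
9: · SUBEQ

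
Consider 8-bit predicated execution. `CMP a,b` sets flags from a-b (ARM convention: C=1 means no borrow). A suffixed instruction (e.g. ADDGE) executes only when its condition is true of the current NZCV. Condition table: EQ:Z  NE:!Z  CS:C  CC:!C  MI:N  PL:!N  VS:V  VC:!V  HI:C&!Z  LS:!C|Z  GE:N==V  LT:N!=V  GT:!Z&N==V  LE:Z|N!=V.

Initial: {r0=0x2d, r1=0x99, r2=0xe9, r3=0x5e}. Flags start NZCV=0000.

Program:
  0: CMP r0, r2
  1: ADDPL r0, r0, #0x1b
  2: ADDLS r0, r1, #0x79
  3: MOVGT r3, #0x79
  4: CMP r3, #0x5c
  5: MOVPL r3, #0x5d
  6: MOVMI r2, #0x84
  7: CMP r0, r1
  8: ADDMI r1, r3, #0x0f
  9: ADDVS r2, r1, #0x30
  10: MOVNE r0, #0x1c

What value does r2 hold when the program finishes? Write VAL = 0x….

0: ✓ CMP  NZCV=0000
1: ✓ ADDPL  r0←0x48
2: ✓ ADDLS  r0←0x12
3: ✓ MOVGT  r3←0x79
4: ✓ CMP  NZCV=0010
5: ✓ MOVPL  r3←0x5d
6: · MOVMI
7: ✓ CMP  NZCV=0000
8: · ADDMI
9: · ADDVS
10: ✓ MOVNE  r0←0x1c

VAL = 0xe9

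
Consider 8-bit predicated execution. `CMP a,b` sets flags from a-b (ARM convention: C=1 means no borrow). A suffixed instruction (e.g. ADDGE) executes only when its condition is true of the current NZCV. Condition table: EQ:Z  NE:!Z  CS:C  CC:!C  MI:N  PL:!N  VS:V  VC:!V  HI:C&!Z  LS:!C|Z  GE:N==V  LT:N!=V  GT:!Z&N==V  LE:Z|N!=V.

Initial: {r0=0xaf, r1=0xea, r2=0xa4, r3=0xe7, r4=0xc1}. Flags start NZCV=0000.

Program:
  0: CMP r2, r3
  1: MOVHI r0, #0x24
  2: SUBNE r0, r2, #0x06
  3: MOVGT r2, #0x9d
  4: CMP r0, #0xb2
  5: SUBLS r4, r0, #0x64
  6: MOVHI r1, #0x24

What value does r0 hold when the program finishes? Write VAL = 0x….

VAL = 0x9e

[0] flags=1000 → (cmp)
[1] flags=1000 HI?F → skip
[2] flags=1000 NE?T → r0=0x9e
[3] flags=1000 GT?F → skip
[4] flags=1000 → (cmp)
[5] flags=1000 LS?T → r4=0x3a
[6] flags=1000 HI?F → skip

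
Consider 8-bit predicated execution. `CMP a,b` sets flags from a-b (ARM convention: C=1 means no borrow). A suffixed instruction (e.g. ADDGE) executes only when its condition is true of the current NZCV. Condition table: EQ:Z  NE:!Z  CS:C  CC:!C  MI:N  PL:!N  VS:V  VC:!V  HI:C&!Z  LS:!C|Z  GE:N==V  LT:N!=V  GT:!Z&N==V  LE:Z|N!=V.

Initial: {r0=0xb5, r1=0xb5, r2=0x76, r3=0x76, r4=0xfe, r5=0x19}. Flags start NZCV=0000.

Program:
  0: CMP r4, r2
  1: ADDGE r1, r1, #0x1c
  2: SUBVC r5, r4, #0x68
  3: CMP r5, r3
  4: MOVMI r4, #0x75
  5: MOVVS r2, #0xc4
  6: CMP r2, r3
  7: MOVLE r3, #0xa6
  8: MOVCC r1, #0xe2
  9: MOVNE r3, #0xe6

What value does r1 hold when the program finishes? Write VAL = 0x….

VAL = 0xb5

0: ✓ CMP  NZCV=1010
1: · ADDGE
2: ✓ SUBVC  r5←0x96
3: ✓ CMP  NZCV=0011
4: · MOVMI
5: ✓ MOVVS  r2←0xc4
6: ✓ CMP  NZCV=0011
7: ✓ MOVLE  r3←0xa6
8: · MOVCC
9: ✓ MOVNE  r3←0xe6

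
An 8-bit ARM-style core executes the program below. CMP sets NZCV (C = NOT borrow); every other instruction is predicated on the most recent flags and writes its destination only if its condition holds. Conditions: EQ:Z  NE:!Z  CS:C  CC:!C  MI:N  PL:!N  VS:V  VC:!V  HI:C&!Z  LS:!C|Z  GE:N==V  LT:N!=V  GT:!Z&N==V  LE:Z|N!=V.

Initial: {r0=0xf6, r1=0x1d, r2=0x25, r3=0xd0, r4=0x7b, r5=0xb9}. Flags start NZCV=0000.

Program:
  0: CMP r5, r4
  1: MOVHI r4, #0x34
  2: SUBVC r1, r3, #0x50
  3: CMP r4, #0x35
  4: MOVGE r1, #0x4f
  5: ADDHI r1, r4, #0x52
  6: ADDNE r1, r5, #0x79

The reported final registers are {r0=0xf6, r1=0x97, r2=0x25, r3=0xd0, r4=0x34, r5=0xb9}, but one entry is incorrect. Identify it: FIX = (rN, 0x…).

0: ✓ CMP  NZCV=0011
1: ✓ MOVHI  r4←0x34
2: · SUBVC
3: ✓ CMP  NZCV=1000
4: · MOVGE
5: · ADDHI
6: ✓ ADDNE  r1←0x32

FIX = (r1, 0x32)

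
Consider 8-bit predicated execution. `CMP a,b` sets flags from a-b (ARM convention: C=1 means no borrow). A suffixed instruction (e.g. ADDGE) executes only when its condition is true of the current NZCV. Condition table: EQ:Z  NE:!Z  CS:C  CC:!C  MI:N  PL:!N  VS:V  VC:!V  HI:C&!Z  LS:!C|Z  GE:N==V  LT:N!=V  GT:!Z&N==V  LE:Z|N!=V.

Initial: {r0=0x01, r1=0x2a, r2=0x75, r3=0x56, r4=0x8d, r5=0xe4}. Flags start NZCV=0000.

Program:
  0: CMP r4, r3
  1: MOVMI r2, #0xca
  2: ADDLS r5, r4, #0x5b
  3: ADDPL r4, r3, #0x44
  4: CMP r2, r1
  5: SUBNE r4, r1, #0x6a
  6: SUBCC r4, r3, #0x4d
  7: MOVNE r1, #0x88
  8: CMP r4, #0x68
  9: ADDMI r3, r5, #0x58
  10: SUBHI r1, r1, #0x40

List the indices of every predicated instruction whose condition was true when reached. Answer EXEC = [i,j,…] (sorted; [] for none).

EXEC = [3,5,7,10]

[0] flags=0011 → (cmp)
[1] flags=0011 MI?F → skip
[2] flags=0011 LS?F → skip
[3] flags=0011 PL?T → r4=0x9a
[4] flags=0010 → (cmp)
[5] flags=0010 NE?T → r4=0xc0
[6] flags=0010 CC?F → skip
[7] flags=0010 NE?T → r1=0x88
[8] flags=0011 → (cmp)
[9] flags=0011 MI?F → skip
[10] flags=0011 HI?T → r1=0x48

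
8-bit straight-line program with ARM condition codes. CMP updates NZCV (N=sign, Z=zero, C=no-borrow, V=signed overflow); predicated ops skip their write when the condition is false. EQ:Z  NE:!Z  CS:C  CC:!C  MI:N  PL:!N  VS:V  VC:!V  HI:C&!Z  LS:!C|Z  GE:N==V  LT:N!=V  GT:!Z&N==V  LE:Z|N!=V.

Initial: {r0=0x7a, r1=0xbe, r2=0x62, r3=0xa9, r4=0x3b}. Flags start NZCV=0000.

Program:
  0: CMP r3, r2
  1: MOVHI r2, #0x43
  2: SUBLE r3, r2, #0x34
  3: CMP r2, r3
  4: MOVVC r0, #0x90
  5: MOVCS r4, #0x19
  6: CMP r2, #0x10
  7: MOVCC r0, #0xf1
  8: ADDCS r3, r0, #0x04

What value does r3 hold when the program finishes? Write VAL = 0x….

VAL = 0x94

0: ✓ CMP  NZCV=0011
1: ✓ MOVHI  r2←0x43
2: ✓ SUBLE  r3←0x0f
3: ✓ CMP  NZCV=0010
4: ✓ MOVVC  r0←0x90
5: ✓ MOVCS  r4←0x19
6: ✓ CMP  NZCV=0010
7: · MOVCC
8: ✓ ADDCS  r3←0x94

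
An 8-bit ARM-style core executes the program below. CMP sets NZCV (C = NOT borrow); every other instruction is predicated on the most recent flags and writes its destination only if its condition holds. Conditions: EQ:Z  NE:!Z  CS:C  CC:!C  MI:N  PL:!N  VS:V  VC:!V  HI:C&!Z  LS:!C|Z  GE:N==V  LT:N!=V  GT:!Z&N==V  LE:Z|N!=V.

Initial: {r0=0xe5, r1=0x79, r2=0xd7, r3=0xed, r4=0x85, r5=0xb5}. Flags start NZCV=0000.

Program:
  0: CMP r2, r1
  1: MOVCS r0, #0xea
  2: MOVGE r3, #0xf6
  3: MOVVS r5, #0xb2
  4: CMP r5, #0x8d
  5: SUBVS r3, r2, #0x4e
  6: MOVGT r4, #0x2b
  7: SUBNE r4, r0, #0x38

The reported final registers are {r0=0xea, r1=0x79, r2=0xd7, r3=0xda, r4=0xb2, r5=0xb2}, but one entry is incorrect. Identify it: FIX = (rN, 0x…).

[0] flags=0011 → (cmp)
[1] flags=0011 CS?T → r0=0xea
[2] flags=0011 GE?F → skip
[3] flags=0011 VS?T → r5=0xb2
[4] flags=0010 → (cmp)
[5] flags=0010 VS?F → skip
[6] flags=0010 GT?T → r4=0x2b
[7] flags=0010 NE?T → r4=0xb2

FIX = (r3, 0xed)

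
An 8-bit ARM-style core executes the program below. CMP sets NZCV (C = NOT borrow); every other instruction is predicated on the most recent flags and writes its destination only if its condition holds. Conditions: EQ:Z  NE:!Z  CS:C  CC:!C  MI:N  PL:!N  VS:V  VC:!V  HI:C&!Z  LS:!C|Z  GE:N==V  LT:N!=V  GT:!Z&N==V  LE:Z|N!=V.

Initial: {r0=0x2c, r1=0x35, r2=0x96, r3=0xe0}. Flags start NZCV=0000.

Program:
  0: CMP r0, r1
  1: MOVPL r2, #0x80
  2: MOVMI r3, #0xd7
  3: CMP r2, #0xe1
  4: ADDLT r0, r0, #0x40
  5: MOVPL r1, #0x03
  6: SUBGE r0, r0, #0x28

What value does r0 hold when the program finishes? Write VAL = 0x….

[0] flags=1000 → (cmp)
[1] flags=1000 PL?F → skip
[2] flags=1000 MI?T → r3=0xd7
[3] flags=1000 → (cmp)
[4] flags=1000 LT?T → r0=0x6c
[5] flags=1000 PL?F → skip
[6] flags=1000 GE?F → skip

VAL = 0x6c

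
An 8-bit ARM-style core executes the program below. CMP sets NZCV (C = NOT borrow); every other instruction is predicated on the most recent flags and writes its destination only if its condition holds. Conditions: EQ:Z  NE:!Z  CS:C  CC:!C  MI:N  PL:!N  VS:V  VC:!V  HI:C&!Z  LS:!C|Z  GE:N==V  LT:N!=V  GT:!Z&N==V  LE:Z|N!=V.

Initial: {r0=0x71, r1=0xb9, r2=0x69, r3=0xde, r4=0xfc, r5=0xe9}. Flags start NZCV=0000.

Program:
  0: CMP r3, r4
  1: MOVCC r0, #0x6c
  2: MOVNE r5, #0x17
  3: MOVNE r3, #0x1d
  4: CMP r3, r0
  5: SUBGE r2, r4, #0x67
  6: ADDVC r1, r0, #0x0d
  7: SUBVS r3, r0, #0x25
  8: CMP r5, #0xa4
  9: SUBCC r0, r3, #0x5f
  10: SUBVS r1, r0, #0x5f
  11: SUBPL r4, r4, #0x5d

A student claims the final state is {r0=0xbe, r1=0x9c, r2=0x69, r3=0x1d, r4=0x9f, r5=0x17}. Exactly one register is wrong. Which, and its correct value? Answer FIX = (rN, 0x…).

0: ✓ CMP  NZCV=1000
1: ✓ MOVCC  r0←0x6c
2: ✓ MOVNE  r5←0x17
3: ✓ MOVNE  r3←0x1d
4: ✓ CMP  NZCV=1000
5: · SUBGE
6: ✓ ADDVC  r1←0x79
7: · SUBVS
8: ✓ CMP  NZCV=0000
9: ✓ SUBCC  r0←0xbe
10: · SUBVS
11: ✓ SUBPL  r4←0x9f

FIX = (r1, 0x79)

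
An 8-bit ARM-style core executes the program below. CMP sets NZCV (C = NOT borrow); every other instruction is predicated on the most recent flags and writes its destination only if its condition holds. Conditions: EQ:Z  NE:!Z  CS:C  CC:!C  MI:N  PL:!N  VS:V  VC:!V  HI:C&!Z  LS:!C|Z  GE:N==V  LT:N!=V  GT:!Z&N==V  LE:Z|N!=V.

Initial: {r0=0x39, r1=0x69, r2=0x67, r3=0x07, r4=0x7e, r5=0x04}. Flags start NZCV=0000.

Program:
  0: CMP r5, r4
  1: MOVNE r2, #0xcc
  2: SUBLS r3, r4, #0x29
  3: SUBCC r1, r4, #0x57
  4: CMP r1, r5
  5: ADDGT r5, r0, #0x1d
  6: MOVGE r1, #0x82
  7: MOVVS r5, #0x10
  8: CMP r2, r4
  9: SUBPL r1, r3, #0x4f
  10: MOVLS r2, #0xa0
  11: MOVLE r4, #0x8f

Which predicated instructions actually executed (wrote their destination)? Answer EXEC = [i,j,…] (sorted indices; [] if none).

[0] flags=1000 → (cmp)
[1] flags=1000 NE?T → r2=0xcc
[2] flags=1000 LS?T → r3=0x55
[3] flags=1000 CC?T → r1=0x27
[4] flags=0010 → (cmp)
[5] flags=0010 GT?T → r5=0x56
[6] flags=0010 GE?T → r1=0x82
[7] flags=0010 VS?F → skip
[8] flags=0011 → (cmp)
[9] flags=0011 PL?T → r1=0x06
[10] flags=0011 LS?F → skip
[11] flags=0011 LE?T → r4=0x8f

EXEC = [1,2,3,5,6,9,11]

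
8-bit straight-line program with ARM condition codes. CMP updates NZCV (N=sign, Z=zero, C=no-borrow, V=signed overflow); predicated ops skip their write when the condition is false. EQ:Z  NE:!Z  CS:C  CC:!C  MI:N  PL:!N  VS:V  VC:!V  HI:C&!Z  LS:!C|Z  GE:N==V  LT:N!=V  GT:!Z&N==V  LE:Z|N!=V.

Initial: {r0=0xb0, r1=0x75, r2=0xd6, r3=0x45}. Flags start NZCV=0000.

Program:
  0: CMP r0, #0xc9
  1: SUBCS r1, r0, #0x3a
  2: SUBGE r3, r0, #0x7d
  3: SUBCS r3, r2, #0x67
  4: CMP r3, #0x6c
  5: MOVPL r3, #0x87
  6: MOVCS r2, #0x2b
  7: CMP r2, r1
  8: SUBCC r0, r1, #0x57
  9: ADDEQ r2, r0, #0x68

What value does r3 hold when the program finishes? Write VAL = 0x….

VAL = 0x45

[0] flags=1000 → (cmp)
[1] flags=1000 CS?F → skip
[2] flags=1000 GE?F → skip
[3] flags=1000 CS?F → skip
[4] flags=1000 → (cmp)
[5] flags=1000 PL?F → skip
[6] flags=1000 CS?F → skip
[7] flags=0011 → (cmp)
[8] flags=0011 CC?F → skip
[9] flags=0011 EQ?F → skip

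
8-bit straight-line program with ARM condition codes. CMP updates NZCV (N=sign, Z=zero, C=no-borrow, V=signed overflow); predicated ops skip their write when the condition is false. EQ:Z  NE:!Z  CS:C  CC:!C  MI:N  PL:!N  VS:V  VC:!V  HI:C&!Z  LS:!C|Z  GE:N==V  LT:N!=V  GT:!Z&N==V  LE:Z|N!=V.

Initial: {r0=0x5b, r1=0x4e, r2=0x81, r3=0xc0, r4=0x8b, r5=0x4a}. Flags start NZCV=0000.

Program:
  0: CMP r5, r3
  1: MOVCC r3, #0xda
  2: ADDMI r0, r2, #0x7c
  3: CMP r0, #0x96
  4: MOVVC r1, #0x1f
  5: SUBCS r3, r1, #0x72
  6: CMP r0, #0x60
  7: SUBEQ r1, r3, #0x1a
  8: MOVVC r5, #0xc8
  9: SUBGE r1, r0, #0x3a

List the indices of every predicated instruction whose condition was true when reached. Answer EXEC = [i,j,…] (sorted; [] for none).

0: ✓ CMP  NZCV=1001
1: ✓ MOVCC  r3←0xda
2: ✓ ADDMI  r0←0xfd
3: ✓ CMP  NZCV=0010
4: ✓ MOVVC  r1←0x1f
5: ✓ SUBCS  r3←0xad
6: ✓ CMP  NZCV=1010
7: · SUBEQ
8: ✓ MOVVC  r5←0xc8
9: · SUBGE

EXEC = [1,2,4,5,8]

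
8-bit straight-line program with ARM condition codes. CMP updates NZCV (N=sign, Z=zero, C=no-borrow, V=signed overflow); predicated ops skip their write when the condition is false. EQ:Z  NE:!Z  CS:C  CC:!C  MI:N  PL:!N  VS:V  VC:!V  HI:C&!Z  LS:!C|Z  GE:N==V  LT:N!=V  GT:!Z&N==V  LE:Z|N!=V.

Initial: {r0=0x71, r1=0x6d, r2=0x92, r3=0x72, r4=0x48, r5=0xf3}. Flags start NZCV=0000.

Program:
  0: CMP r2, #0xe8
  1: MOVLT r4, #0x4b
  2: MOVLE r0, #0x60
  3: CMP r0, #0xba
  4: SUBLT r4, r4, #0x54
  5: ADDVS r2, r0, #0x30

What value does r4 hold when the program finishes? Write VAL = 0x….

VAL = 0x4b

0: ✓ CMP  NZCV=1000
1: ✓ MOVLT  r4←0x4b
2: ✓ MOVLE  r0←0x60
3: ✓ CMP  NZCV=1001
4: · SUBLT
5: ✓ ADDVS  r2←0x90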